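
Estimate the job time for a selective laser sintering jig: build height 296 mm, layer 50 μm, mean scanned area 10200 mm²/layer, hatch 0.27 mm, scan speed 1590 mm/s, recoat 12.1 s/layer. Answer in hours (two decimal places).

Number of layers: 296 / 0.05 → 5920 (rounded up).
Per-layer scan distance = 10200 / 0.27, so 37777.8 mm.
Per-layer scan time = 37777.8 / 1590, so 23.7596 s.
Per-layer time = 23.7596 + 12.1, so 35.8596 s.
Total: 5920 × 35.8596 s = 212288.832 s → 58.97 hours.

58.97 hours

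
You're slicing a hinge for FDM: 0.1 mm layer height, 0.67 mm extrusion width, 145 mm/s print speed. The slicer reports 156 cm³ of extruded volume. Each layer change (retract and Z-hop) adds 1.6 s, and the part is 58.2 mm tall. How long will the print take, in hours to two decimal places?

Extrusion cross-section = 0.1 × 0.67 = 0.067 mm².
Total extruded path = 156000/0.067 = 2328358.2 mm.
Time extruding: 2328358.2 / 145 → 16057.6 s.
Layers = ⌈58.2/0.1⌉ = 582.
Z-hop total = 582 × 1.6 = 931.2 s.
Altogether 16057.6 + 931.2 = 16988.8 s, i.e. 4.72 hours.

4.72 hours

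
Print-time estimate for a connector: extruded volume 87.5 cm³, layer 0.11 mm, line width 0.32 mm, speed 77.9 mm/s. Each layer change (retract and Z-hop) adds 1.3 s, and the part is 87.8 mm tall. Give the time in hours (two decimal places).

Line area = 0.11 × 0.32 = 0.0352 mm².
Toolpath length = 87.5 cm³ / 0.0352 mm² = 87500 / 0.0352 = 2485795.5 mm.
Print-move time: 2485795.5 / 77.9 → 31910.1 s.
Number of layers: 87.8 / 0.11 → 799 (rounded up).
Layer-change overhead = 799 × 1.3, so 1038.7 s.
Altogether 31910.1 + 1038.7 = 32948.8 s, i.e. 9.15 hours.

9.15 hours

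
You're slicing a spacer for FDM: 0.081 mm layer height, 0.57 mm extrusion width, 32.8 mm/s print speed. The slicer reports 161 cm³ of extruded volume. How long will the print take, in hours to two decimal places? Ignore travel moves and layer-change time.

Line area = 0.081 × 0.57 = 0.04617 mm².
Toolpath length = 161 cm³ / 0.04617 mm² = 161000 / 0.04617 = 3487112.8 mm.
Extrusion time = 3487112.8 / 32.8 = 106314.4 s.
Converting: 106314.4 s = 29.53 hours.

29.53 hours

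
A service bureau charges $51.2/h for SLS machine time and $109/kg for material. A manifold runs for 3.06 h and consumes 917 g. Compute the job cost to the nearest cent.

Machine cost = 51.2 × 3.06, so $156.672.
Feedstock cost = 109 × 917/1000 = $99.953.
Job cost: 156.672 + 99.953 = 256.625 ≈ $256.63.

$256.63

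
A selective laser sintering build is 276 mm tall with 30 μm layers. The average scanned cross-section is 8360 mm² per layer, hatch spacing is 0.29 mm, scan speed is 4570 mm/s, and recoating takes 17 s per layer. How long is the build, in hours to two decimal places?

59.56 hours

Layers = ⌈276/0.03⌉ = 9200.
Scan path per layer: 8360 / 0.29 → 28827.6 mm.
Scan time per layer = 28827.6 / 4570, so 6.308 s.
Per-layer time = 6.308 + 17 = 23.308 s.
9200 layers × 23.308 s/layer = 214433.6 s, i.e. 59.56 hours.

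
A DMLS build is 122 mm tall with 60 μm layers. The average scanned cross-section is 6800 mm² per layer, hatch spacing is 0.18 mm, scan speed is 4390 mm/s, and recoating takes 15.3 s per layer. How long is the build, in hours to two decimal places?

Layers = ⌈122/0.06⌉ = 2034.
Hatch length per layer = 6800 / 0.18 = 37777.8 mm.
Scan time per layer = 37777.8 / 4390, so 8.6054 s.
Time per layer = 8.6054 + 15.3 = 23.9054 s.
2034 layers × 23.9054 s/layer = 48623.5836 s, i.e. 13.51 hours.

13.51 hours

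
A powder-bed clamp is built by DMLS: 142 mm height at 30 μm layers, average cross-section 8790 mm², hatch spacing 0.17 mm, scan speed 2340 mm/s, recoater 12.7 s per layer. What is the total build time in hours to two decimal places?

45.76 hours

Number of layers: 142 / 0.03 → 4734 (rounded up).
Per-layer scan distance: 8790 / 0.17 → 51705.9 mm.
Scan time per layer = 51705.9 / 2340, so 22.0965 s.
Time per layer = 22.0965 + 12.7, so 34.7965 s.
4734 layers × 34.7965 s/layer = 164726.631 s, i.e. 45.76 hours.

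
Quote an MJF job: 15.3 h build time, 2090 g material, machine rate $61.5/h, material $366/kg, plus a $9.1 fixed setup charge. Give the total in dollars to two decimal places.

$1714.99

Machine cost = 61.5 × 15.3 = $940.95.
Material charge = 366 × 2090/1000, so $764.94.
Adding setup: 940.95 + 764.94 + 9.1 → $1714.99.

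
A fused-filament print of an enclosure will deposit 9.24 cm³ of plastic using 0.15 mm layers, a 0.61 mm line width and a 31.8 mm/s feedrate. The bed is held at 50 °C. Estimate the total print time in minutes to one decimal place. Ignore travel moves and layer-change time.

52.9 minutes

Bead cross-section = 0.15 × 0.61 = 0.0915 mm².
Path length: 9240 mm³ / 0.0915 mm² → 100983.6 mm.
Print-move time = 100983.6 / 31.8 = 3175.6 s.
Converting: 3175.6 s = 52.9 minutes.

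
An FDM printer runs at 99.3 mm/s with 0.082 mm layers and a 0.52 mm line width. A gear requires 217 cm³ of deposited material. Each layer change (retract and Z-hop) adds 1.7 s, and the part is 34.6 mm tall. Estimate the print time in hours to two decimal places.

14.44 hours

Line area = 0.082 × 0.52 = 0.04264 mm².
Toolpath length = 217 cm³ / 0.04264 mm² = 217000 / 0.04264 = 5089118.2 mm.
Print-move time = 5089118.2 / 99.3 = 51249.9 s.
Number of layers: 34.6 / 0.082 → 422 (rounded up).
Z-hop total = 422 × 1.7, so 717.4 s.
Total = 51249.9 + 717.4 = 51967.3 s = 14.44 hours.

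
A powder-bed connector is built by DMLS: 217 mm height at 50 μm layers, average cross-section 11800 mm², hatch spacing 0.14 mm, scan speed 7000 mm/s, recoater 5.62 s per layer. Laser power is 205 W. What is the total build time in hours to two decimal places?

21.29 hours

Number of layers: 217 / 0.05 → 4340 (rounded up).
Per-layer scan distance = 11800 / 0.14, so 84285.7 mm.
Per-layer scan time = 84285.7 / 7000 = 12.0408 s.
Layer cycle = 12.0408 + 5.62 = 17.6608 s.
Build time = 4340 × 17.6608 = 76647.872 s = 21.29 hours.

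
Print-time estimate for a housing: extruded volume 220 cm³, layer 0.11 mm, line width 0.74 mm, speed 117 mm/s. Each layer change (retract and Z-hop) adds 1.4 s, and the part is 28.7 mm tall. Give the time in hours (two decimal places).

Bead cross-section = 0.11 × 0.74 = 0.0814 mm².
Path length: 220000 mm³ / 0.0814 mm² → 2702702.7 mm.
Extrusion time = 2702702.7 / 117, so 23100 s.
Layer count = ceil(28.7 / 0.11) = 261.
Z-hop total = 261 × 1.4 = 365.4 s.
Total = 23100 + 365.4 = 23465.4 s = 6.52 hours.

6.52 hours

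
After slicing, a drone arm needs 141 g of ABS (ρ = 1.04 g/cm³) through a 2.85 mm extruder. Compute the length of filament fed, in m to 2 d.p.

Extruded volume: 141/1.04 = 135.5769 cm³ (135576.9 mm³).
Cross-section of 2.85 mm filament: π·(2.85/2)² = 6.3794 mm².
L = V/A = 135576.9/6.3794 = 21252.3 mm → 21.25 m.

21.25 m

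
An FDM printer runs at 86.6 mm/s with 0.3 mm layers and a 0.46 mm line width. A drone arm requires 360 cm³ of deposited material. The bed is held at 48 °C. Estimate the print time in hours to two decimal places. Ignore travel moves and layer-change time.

Bead cross-section = 0.3 × 0.46, so 0.138 mm².
Path length: 360000 mm³ / 0.138 mm² → 2608695.7 mm.
Time extruding: 2608695.7 / 86.6 → 30123.5 s.
In the requested units: 30123.5 s = 8.37 hours.

8.37 hours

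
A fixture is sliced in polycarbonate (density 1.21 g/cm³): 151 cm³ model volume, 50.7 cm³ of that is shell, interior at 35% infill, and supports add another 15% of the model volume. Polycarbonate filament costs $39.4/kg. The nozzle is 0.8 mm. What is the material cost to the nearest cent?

$5.17

Volume inside the shell = 151 − 50.7 = 100.3 cm³.
Deposited infill: 0.35 × 100.3 → 35.105 cm³.
Support: 0.15 × 151 → 22.65 cm³.
Total printed volume = 50.7 + 35.105 + 22.65, so 108.455 cm³.
Mass = 108.455 × 1.21, so 131.23055 g.
Cost = 131.23055 g / 1000 × $39.4/kg = $5.17.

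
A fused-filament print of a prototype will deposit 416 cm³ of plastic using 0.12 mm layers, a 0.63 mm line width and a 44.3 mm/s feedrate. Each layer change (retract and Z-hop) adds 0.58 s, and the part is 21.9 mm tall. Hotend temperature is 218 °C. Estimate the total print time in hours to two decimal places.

Extrusion cross-section = 0.12 × 0.63 = 0.0756 mm².
Toolpath length = 416 cm³ / 0.0756 mm² = 416000 / 0.0756 = 5502645.5 mm.
Time extruding = 5502645.5 / 44.3 = 124213.2 s.
Number of layers: 21.9 / 0.12 → 183 (rounded up).
Layer-change overhead = 183 × 0.58, so 106.14 s.
Altogether 124213.2 + 106.14 = 124319.34 s, i.e. 34.53 hours.

34.53 hours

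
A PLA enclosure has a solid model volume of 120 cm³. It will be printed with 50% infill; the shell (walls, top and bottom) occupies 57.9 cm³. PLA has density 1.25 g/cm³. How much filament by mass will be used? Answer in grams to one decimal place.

Interior volume: 120 − 57.9 → 62.1 cm³.
Deposited infill = 0.50 × 62.1, so 31.05 cm³.
Total extruded = 57.9 + 31.05 = 88.95 cm³.
Mass = 88.95 × 1.25 = 111.1875 g.

111.2 g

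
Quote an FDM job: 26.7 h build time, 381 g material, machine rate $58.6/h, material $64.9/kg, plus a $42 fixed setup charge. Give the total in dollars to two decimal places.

Machine-time cost = 58.6 × 26.7 = $1564.62.
Material cost: 64.9 × 381/1000 → $24.7269.
Total = 1564.62 + 24.7269 + 42 = 1631.3469 ≈ $1631.35.

$1631.35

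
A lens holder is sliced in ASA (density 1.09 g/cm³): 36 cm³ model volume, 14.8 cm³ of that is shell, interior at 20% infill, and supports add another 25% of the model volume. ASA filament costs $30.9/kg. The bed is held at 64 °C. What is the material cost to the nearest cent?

Interior volume: 36 − 14.8 → 21.2 cm³.
Infill deposited = 0.20 × 21.2, so 4.24 cm³.
Support = 0.25 × 36 = 9 cm³.
Total printed volume = 14.8 + 4.24 + 9, so 28.04 cm³.
Mass = 28.04 × 1.09, so 30.5636 g.
Cost = 30.5636 g / 1000 × $30.9/kg = $0.94.

$0.94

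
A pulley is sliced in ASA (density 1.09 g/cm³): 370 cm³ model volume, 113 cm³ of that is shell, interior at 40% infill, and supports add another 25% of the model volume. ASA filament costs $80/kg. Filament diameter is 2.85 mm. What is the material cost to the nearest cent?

Interior volume = 370 − 113, so 257 cm³.
Deposited infill: 0.40 × 257 → 102.8 cm³.
Support: 0.25 × 370 → 92.5 cm³.
Total printed volume: 113 + 102.8 + 92.5 → 308.3 cm³.
Mass = 308.3 × 1.09, so 336.047 g.
Cost = 336.047 g / 1000 × $80/kg = $26.88.

$26.88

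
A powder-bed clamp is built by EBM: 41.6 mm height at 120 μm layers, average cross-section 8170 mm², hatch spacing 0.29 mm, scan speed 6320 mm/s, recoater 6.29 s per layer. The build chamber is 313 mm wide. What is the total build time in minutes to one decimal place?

62.2 minutes

Layers = ⌈41.6/0.12⌉ = 347.
Hatch length per layer: 8170 / 0.29 → 28172.4 mm.
Beam time per layer: 28172.4 / 6320 → 4.4577 s.
Time per layer = 4.4577 + 6.29, so 10.7477 s.
347 layers × 10.7477 s/layer = 3729.4519 s, i.e. 62.2 minutes.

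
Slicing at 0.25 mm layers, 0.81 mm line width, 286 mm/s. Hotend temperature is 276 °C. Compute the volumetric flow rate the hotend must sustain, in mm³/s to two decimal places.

57.92

Extrusion cross-section: 0.25 × 0.81 → 0.2025 mm².
Volumetric flow = 286 × 0.2025 = 57.92 mm³/s.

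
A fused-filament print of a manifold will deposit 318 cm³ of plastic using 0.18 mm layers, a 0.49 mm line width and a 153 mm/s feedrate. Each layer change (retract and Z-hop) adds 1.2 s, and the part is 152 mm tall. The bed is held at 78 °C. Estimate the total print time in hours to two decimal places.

6.83 hours

Extrusion cross-section: 0.18 × 0.49 → 0.0882 mm².
Toolpath length = 318 cm³ / 0.0882 mm² = 318000 / 0.0882 = 3605442.2 mm.
Time extruding: 3605442.2 / 153 → 23565 s.
Number of layers: 152 / 0.18 → 845 (rounded up).
Non-print overhead = 845 × 1.2 = 1014 s.
Total = 23565 + 1014 = 24579 s = 6.83 hours.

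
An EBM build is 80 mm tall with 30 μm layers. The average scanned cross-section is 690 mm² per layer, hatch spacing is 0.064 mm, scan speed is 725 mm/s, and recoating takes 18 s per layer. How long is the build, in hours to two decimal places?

Number of layers: 80 / 0.03 → 2667 (rounded up).
Hatch length per layer = 690 / 0.064, so 10781.3 mm.
Beam time per layer = 10781.3 / 725 = 14.8708 s.
Layer cycle = 14.8708 + 18, so 32.8708 s.
2667 layers × 32.8708 s/layer = 87666.4236 s, i.e. 24.35 hours.

24.35 hours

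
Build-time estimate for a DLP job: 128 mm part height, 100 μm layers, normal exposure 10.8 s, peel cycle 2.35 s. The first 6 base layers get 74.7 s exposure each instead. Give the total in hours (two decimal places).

Layers = ⌈128/0.1⌉ = 1280.
Base layers = 6 × (74.7 + 2.35) = 462.3 s.
Regular layers = 1274 × (10.8 + 2.35) = 16753.1 s.
Total = 462.3 + 16753.1 = 17215.4 s = 4.78 hours.

4.78 hours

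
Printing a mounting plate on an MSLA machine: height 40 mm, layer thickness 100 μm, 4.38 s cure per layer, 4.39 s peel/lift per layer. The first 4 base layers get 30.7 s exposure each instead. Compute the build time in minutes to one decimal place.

60.2 minutes

Number of layers: 40 / 0.1 → 400 (rounded up).
Bottom layers = 4 × (30.7 + 4.39), so 140.36 s.
Remaining layers = 396 × (4.38 + 4.39), so 3472.92 s.
Sum: 140.36 + 3472.92 = 3613.28 s → 60.2 minutes.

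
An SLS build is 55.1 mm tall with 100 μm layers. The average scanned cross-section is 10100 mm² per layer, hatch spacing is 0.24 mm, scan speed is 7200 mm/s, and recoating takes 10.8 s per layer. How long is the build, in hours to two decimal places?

2.55 hours

Layers = ⌈55.1/0.1⌉ = 551.
Hatch length per layer: 10100 / 0.24 → 42083.3 mm.
Scan time per layer: 42083.3 / 7200 → 5.8449 s.
Per-layer time = 5.8449 + 10.8 = 16.6449 s.
Total: 551 × 16.6449 s = 9171.3399 s → 2.55 hours.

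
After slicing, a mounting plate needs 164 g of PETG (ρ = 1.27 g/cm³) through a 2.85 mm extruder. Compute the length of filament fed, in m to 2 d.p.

20.24 m

Extruded volume: 164/1.27 = 129.1339 cm³ (129133.9 mm³).
Filament cross-section = π × (2.85/2)² = 6.3794 mm².
L = V/A = 129133.9/6.3794 = 20242.33 mm → 20.24 m.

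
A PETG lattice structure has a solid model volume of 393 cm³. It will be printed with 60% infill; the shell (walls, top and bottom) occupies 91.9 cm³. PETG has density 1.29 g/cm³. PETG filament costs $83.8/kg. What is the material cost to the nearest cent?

$29.46

Volume inside the shell = 393 − 91.9, so 301.1 cm³.
Infill deposited = 0.60 × 301.1, so 180.66 cm³.
Deposited volume: 91.9 + 180.66 → 272.56 cm³.
Mass = 272.56 × 1.29 = 351.6024 g.
Cost = 351.6024 g / 1000 × $83.8/kg = $29.46.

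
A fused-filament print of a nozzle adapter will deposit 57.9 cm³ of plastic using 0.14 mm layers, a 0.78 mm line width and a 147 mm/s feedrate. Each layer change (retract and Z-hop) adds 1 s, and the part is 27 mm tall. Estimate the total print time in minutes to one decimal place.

63.3 minutes

Extrusion cross-section = 0.14 × 0.78 = 0.1092 mm².
Total extruded path = 57900/0.1092 = 530219.8 mm.
Print-move time: 530219.8 / 147 → 3606.9 s.
Number of layers: 27 / 0.14 → 193 (rounded up).
Layer-change overhead = 193 × 1 = 193 s.
Altogether 3606.9 + 193 = 3799.9 s, i.e. 63.3 minutes.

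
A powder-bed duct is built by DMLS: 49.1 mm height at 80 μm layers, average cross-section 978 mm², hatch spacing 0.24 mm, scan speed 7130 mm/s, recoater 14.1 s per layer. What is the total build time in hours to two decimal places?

Number of layers: 49.1 / 0.08 → 614 (rounded up).
Scan path per layer = 978 / 0.24, so 4075 mm.
Laser time per layer = 4075 / 7130, so 0.5715 s.
Layer cycle = 0.5715 + 14.1 = 14.6715 s.
Build time = 614 × 14.6715 = 9008.301 s = 2.50 hours.

2.50 hours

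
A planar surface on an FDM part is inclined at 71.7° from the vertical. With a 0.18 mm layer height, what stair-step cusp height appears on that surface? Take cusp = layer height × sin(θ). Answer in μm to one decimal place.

Cusp = layer height × sin(71.7°) = 0.18 × 0.9494 = 0.170892 mm = 170.9 μm.

170.9 μm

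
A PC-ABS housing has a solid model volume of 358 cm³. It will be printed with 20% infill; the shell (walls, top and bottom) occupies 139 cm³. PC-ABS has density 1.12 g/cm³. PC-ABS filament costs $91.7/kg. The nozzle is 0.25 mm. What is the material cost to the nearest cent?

$18.77

Infill region = 358 − 139 = 219 cm³.
Infill deposited = 0.20 × 219, so 43.8 cm³.
Deposited volume = 139 + 43.8 = 182.8 cm³.
Mass = 182.8 × 1.12, so 204.736 g.
At $91.7/kg: 204.736/1000 × 91.7 = $18.77.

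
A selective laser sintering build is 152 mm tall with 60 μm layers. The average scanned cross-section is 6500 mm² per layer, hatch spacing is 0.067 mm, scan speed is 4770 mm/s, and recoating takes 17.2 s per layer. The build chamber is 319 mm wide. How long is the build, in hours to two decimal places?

26.42 hours

Layer count = ceil(152 / 0.06) = 2534.
Per-layer scan distance = 6500 / 0.067 = 97014.9 mm.
Laser time per layer = 97014.9 / 4770 = 20.3386 s.
Time per layer = 20.3386 + 17.2 = 37.5386 s.
2534 layers × 37.5386 s/layer = 95122.8124 s, i.e. 26.42 hours.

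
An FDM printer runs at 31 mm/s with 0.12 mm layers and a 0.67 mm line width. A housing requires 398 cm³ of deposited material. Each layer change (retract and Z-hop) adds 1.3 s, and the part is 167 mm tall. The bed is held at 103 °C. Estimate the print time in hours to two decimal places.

44.86 hours

Line area: 0.12 × 0.67 → 0.0804 mm².
Path length: 398000 mm³ / 0.0804 mm² → 4950248.8 mm.
Extrusion time: 4950248.8 / 31 → 159685.4 s.
Layer count = ceil(167 / 0.12) = 1392.
Non-print overhead = 1392 × 1.3 = 1809.6 s.
Total = 159685.4 + 1809.6 = 161495 s = 44.86 hours.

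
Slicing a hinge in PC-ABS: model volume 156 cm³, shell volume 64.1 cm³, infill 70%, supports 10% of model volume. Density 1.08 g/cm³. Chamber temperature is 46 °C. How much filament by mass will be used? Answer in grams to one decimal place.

Interior volume: 156 − 64.1 → 91.9 cm³.
Infill volume = 0.70 × 91.9, so 64.33 cm³.
Support = 0.10 × 156 = 15.6 cm³.
Deposited volume = 64.1 + 64.33 + 15.6, so 144.03 cm³.
Mass: 144.03 × 1.08 → 155.5524 g.

155.6 g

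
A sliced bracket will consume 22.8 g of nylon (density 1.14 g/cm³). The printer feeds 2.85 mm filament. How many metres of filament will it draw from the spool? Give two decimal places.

Extruded volume: 22.8/1.14 = 20 cm³ (20000 mm³).
Cross-section of 2.85 mm filament: π·(2.85/2)² = 6.3794 mm².
Length = 20000 / 6.3794 = 3135.09 mm = 3.14 m.

3.14 m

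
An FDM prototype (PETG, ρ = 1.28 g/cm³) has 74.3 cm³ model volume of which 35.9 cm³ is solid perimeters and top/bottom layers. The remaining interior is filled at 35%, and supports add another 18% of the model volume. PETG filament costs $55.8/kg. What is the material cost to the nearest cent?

$4.48

Infill region: 74.3 − 35.9 → 38.4 cm³.
Deposited infill = 0.35 × 38.4 = 13.44 cm³.
Support = 0.18 × 74.3 = 13.374 cm³.
Total extruded = 35.9 + 13.44 + 13.374, so 62.714 cm³.
Mass = 62.714 × 1.28 = 80.27392 g.
At $55.8/kg: 80.27392/1000 × 55.8 = $4.48.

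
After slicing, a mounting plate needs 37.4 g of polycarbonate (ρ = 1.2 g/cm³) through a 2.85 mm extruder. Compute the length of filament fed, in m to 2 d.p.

Volume = 37.4 g / 1.2 g·cm⁻³ = 31.1667 cm³ = 31166.7 mm³.
Filament cross-section = π × (2.85/2)² = 6.3794 mm².
L = V/A = 31166.7/6.3794 = 4885.52 mm → 4.89 m.

4.89 m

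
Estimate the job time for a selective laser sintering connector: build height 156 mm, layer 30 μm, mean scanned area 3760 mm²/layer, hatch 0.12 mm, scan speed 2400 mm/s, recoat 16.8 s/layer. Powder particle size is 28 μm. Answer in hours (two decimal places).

43.12 hours

Layer count = ceil(156 / 0.03) = 5200.
Per-layer scan distance = 3760 / 0.12, so 31333.3 mm.
Scan time per layer = 31333.3 / 2400 = 13.0555 s.
Time per layer = 13.0555 + 16.8 = 29.8555 s.
5200 layers × 29.8555 s/layer = 155248.6 s, i.e. 43.12 hours.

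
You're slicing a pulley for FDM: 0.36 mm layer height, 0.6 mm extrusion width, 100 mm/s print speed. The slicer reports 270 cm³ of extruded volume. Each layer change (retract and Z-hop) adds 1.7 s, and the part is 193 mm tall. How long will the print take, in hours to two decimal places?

Bead cross-section: 0.36 × 0.6 → 0.216 mm².
Toolpath length = 270 cm³ / 0.216 mm² = 270000 / 0.216 = 1250000 mm.
Print-move time = 1250000 / 100, so 12500 s.
Layer count = ceil(193 / 0.36) = 537.
Non-print overhead = 537 × 1.7, so 912.9 s.
Total = 12500 + 912.9 = 13412.9 s = 3.73 hours.

3.73 hours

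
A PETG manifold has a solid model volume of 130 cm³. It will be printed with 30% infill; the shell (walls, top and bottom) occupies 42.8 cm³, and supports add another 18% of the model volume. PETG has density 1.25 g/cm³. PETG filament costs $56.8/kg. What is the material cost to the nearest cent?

$6.56

Infill region: 130 − 42.8 → 87.2 cm³.
Infill volume = 0.30 × 87.2 = 26.16 cm³.
Support = 0.18 × 130, so 23.4 cm³.
Deposited volume = 42.8 + 26.16 + 23.4, so 92.36 cm³.
Mass = 92.36 × 1.25 = 115.45 g.
Cost = 115.45 g / 1000 × $56.8/kg = $6.56.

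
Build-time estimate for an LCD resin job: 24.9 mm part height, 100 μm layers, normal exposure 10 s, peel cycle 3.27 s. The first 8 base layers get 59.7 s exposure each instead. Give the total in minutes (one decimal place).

Layer count = ceil(24.9 / 0.1) = 249.
Bottom layers: 8 × (59.7 + 3.27) → 503.76 s.
Regular layers: 241 × (10 + 3.27) → 3198.07 s.
Sum: 503.76 + 3198.07 = 3701.83 s → 61.7 minutes.

61.7 minutes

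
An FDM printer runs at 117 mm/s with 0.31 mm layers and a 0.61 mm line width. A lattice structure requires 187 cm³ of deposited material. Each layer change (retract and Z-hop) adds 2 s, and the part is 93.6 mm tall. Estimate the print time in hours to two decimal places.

Bead cross-section = 0.31 × 0.61, so 0.1891 mm².
Total extruded path = 187000/0.1891 = 988894.8 mm.
Time extruding = 988894.8 / 117, so 8452.1 s.
Layer count = ceil(93.6 / 0.31) = 302.
Z-hop total = 302 × 2, so 604 s.
Altogether 8452.1 + 604 = 9056.1 s, i.e. 2.52 hours.

2.52 hours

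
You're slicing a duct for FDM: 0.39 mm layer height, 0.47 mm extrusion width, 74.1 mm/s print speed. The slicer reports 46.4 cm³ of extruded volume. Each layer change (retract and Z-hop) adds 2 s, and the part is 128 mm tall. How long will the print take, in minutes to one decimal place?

Line area = 0.39 × 0.47, so 0.1833 mm².
Path length: 46400 mm³ / 0.1833 mm² → 253136.9 mm.
Time extruding = 253136.9 / 74.1 = 3416.2 s.
Layer count = ceil(128 / 0.39) = 329.
Non-print overhead: 329 × 2 → 658 s.
Altogether 3416.2 + 658 = 4074.2 s, i.e. 67.9 minutes.

67.9 minutes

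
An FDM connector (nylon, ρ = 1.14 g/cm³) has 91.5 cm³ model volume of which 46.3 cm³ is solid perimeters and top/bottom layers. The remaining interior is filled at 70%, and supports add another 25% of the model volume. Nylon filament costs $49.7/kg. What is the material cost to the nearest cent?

$5.71

Infill region: 91.5 − 46.3 → 45.2 cm³.
Infill deposited: 0.70 × 45.2 → 31.64 cm³.
Support: 0.25 × 91.5 → 22.875 cm³.
Total extruded = 46.3 + 31.64 + 22.875, so 100.815 cm³.
Mass: 100.815 × 1.14 → 114.9291 g.
Cost = 114.9291 g / 1000 × $49.7/kg = $5.71.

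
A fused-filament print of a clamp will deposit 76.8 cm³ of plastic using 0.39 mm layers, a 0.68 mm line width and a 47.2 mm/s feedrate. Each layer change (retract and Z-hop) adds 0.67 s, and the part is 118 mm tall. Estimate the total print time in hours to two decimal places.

Extrusion cross-section: 0.39 × 0.68 → 0.2652 mm².
Path length: 76800 mm³ / 0.2652 mm² → 289592.8 mm.
Print-move time = 289592.8 / 47.2, so 6135.4 s.
Layer count = ceil(118 / 0.39) = 303.
Z-hop total = 303 × 0.67 = 203.01 s.
Total = 6135.4 + 203.01 = 6338.41 s = 1.76 hours.

1.76 hours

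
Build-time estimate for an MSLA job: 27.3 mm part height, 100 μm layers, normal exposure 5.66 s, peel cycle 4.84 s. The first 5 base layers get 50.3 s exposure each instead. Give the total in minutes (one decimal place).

51.5 minutes

Layers = ⌈27.3/0.1⌉ = 273.
Base layers = 5 × (50.3 + 4.84), so 275.7 s.
Remaining layers: 268 × (5.66 + 4.84) → 2814 s.
Sum: 275.7 + 2814 = 3089.7 s → 51.5 minutes.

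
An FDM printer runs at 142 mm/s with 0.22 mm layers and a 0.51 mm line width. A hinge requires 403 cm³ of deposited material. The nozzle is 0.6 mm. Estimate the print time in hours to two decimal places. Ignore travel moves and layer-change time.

Line area = 0.22 × 0.51 = 0.1122 mm².
Total extruded path = 403000/0.1122 = 3591800.4 mm.
Time extruding = 3591800.4 / 142 = 25294.4 s.
25294.4 s = 7.03 hours.

7.03 hours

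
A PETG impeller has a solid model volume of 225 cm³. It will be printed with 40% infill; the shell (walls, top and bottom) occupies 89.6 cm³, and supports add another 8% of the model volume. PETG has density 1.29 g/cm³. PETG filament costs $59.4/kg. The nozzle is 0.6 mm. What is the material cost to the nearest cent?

$12.40

Volume inside the shell: 225 − 89.6 → 135.4 cm³.
Infill volume = 0.40 × 135.4, so 54.16 cm³.
Support = 0.08 × 225 = 18 cm³.
Total extruded: 89.6 + 54.16 + 18 → 161.76 cm³.
Mass = 161.76 × 1.29 = 208.6704 g.
At $59.4/kg: 208.6704/1000 × 59.4 = $12.40.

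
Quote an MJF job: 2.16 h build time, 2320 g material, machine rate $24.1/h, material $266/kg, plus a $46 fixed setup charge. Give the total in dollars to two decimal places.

Machine-time cost = 24.1 × 2.16 = $52.056.
Material cost: 266 × 2320/1000 → $617.12.
Adding setup: 52.056 + 617.12 + 46 → 715.176 ≈ $715.18.

$715.18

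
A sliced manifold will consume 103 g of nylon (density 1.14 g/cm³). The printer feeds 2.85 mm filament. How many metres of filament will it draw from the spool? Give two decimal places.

Extruded volume: 103/1.14 = 90.3509 cm³ (90350.9 mm³).
Cross-section of 2.85 mm filament: π·(2.85/2)² = 6.3794 mm².
L = V/A = 90350.9/6.3794 = 14162.92 mm → 14.16 m.

14.16 m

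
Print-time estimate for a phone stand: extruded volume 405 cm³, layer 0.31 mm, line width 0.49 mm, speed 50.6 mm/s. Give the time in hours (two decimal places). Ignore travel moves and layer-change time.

Bead cross-section = 0.31 × 0.49 = 0.1519 mm².
Path length: 405000 mm³ / 0.1519 mm² → 2666227.8 mm.
Time extruding: 2666227.8 / 50.6 → 52692.2 s.
In the requested units: 52692.2 s = 14.64 hours.

14.64 hours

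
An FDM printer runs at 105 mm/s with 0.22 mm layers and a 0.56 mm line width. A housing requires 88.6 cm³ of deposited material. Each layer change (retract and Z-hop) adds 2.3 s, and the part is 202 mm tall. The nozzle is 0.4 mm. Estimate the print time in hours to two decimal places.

Bead cross-section: 0.22 × 0.56 → 0.1232 mm².
Total extruded path = 88600/0.1232 = 719155.8 mm.
Time extruding = 719155.8 / 105 = 6849.1 s.
Layer count = ceil(202 / 0.22) = 919.
Non-print overhead = 919 × 2.3 = 2113.7 s.
Total = 6849.1 + 2113.7 = 8962.8 s = 2.49 hours.

2.49 hours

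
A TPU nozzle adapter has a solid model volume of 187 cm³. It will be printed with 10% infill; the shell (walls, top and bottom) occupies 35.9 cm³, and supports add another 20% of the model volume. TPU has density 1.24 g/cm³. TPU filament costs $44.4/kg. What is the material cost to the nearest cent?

$4.87

Volume inside the shell = 187 − 35.9, so 151.1 cm³.
Infill volume: 0.10 × 151.1 → 15.11 cm³.
Support = 0.20 × 187 = 37.4 cm³.
Total printed volume = 35.9 + 15.11 + 37.4, so 88.41 cm³.
Mass: 88.41 × 1.24 → 109.6284 g.
Cost = 109.6284 g / 1000 × $44.4/kg = $4.87.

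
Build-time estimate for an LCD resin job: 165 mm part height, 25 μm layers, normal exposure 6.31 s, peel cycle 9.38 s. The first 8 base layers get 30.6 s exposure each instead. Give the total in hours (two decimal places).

28.82 hours

Number of layers: 165 / 0.025 → 6600 (rounded up).
Burn-in layers: 8 × (30.6 + 9.38) → 319.84 s.
Normal layers = 6592 × (6.31 + 9.38), so 103428.48 s.
Total = 319.84 + 103428.48 = 103748.32 s = 28.82 hours.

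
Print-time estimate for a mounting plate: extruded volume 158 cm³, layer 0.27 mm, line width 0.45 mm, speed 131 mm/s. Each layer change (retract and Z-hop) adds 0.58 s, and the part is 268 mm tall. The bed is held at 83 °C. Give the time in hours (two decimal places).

2.92 hours

Line area = 0.27 × 0.45 = 0.1215 mm².
Toolpath length = 158 cm³ / 0.1215 mm² = 158000 / 0.1215 = 1300411.5 mm.
Time extruding: 1300411.5 / 131 → 9926.8 s.
Number of layers: 268 / 0.27 → 993 (rounded up).
Z-hop total = 993 × 0.58 = 575.94 s.
Altogether 9926.8 + 575.94 = 10502.74 s, i.e. 2.92 hours.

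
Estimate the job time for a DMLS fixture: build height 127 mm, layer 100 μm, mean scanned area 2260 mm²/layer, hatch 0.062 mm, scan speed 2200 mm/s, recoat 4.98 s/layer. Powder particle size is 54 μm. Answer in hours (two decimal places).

7.60 hours

Number of layers: 127 / 0.1 → 1270 (rounded up).
Scan path per layer = 2260 / 0.062, so 36451.6 mm.
Per-layer scan time: 36451.6 / 2200 → 16.5689 s.
Layer cycle = 16.5689 + 4.98 = 21.5489 s.
1270 layers × 21.5489 s/layer = 27367.103 s, i.e. 7.60 hours.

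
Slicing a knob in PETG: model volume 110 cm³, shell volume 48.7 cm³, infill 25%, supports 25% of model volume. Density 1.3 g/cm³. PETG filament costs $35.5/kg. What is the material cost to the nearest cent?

$4.22

Volume inside the shell = 110 − 48.7, so 61.3 cm³.
Infill volume = 0.25 × 61.3, so 15.325 cm³.
Support: 0.25 × 110 → 27.5 cm³.
Total extruded = 48.7 + 15.325 + 27.5 = 91.525 cm³.
Mass = 91.525 × 1.3, so 118.9825 g.
At $35.5/kg: 118.9825/1000 × 35.5 = $4.22.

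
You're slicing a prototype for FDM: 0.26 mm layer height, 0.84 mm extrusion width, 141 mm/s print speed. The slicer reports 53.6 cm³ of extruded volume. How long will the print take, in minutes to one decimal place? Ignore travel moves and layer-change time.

Line area = 0.26 × 0.84 = 0.2184 mm².
Toolpath length = 53.6 cm³ / 0.2184 mm² = 53600 / 0.2184 = 245421.2 mm.
Time extruding = 245421.2 / 141 = 1740.6 s.
In the requested units: 1740.6 s = 29.0 minutes.

29.0 minutes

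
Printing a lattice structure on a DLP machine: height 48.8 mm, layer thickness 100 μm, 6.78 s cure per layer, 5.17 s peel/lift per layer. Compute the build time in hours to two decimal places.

1.62 hours

Layer count = ceil(48.8 / 0.1) = 488.
Each layer takes: 6.78 + 5.17 → 11.95 s.
Build time: 488 × 11.95 s = 5831.6 s, i.e. 1.62 hours.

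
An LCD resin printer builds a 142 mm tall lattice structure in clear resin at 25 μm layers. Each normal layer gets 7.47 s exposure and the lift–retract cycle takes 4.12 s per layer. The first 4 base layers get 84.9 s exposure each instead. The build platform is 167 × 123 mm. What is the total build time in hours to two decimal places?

Number of layers: 142 / 0.025 → 5680 (rounded up).
Base layers = 4 × (84.9 + 4.12) = 356.08 s.
Remaining layers = 5676 × (7.47 + 4.12), so 65784.84 s.
Total = 356.08 + 65784.84 = 66140.92 s = 18.37 hours.

18.37 hours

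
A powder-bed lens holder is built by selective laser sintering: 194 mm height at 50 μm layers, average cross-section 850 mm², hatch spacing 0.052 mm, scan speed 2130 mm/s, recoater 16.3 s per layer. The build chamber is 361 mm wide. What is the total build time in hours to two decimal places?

25.84 hours

Number of layers: 194 / 0.05 → 3880 (rounded up).
Hatch length per layer: 850 / 0.052 → 16346.2 mm.
Laser time per layer: 16346.2 / 2130 → 7.6743 s.
Time per layer: 7.6743 + 16.3 → 23.9743 s.
Total: 3880 × 23.9743 s = 93020.284 s → 25.84 hours.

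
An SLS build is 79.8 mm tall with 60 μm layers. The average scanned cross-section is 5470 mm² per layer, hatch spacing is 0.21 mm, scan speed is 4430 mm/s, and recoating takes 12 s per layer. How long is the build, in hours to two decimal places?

Layer count = ceil(79.8 / 0.06) = 1330.
Per-layer scan distance: 5470 / 0.21 → 26047.6 mm.
Per-layer scan time = 26047.6 / 4430 = 5.8798 s.
Per-layer time: 5.8798 + 12 → 17.8798 s.
1330 layers × 17.8798 s/layer = 23780.134 s, i.e. 6.61 hours.

6.61 hours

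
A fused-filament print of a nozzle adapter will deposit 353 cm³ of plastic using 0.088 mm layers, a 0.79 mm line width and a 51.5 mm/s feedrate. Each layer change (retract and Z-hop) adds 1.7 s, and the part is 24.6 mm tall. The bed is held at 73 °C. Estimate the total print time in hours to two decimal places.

Extrusion cross-section: 0.088 × 0.79 → 0.06952 mm².
Toolpath length = 353 cm³ / 0.06952 mm² = 353000 / 0.06952 = 5077675.5 mm.
Print-move time: 5077675.5 / 51.5 → 98595.6 s.
Layers = ⌈24.6/0.088⌉ = 280.
Z-hop total = 280 × 1.7 = 476 s.
Total = 98595.6 + 476 = 99071.6 s = 27.52 hours.

27.52 hours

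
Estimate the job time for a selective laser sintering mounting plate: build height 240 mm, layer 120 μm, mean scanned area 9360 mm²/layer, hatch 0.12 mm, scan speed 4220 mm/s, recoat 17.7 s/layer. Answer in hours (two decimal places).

20.10 hours

Number of layers: 240 / 0.12 → 2000 (rounded up).
Per-layer scan distance = 9360 / 0.12 = 78000 mm.
Per-layer scan time = 78000 / 4220 = 18.4834 s.
Per-layer time = 18.4834 + 17.7 = 36.1834 s.
2000 layers × 36.1834 s/layer = 72366.8 s, i.e. 20.10 hours.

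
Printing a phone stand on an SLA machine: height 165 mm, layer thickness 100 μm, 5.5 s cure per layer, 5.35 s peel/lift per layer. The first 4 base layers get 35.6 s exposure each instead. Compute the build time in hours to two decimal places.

Number of layers: 165 / 0.1 → 1650 (rounded up).
Burn-in layers = 4 × (35.6 + 5.35) = 163.8 s.
Regular layers = 1646 × (5.5 + 5.35), so 17859.1 s.
Total = 163.8 + 17859.1 = 18022.9 s = 5.01 hours.

5.01 hours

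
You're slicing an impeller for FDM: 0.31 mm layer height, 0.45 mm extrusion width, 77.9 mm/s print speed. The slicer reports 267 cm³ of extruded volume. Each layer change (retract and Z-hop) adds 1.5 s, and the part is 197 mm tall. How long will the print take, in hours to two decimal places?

Extrusion cross-section: 0.31 × 0.45 → 0.1395 mm².
Toolpath length = 267 cm³ / 0.1395 mm² = 267000 / 0.1395 = 1913978.5 mm.
Extrusion time = 1913978.5 / 77.9 = 24569.7 s.
Layers = ⌈197/0.31⌉ = 636.
Non-print overhead = 636 × 1.5, so 954 s.
Total = 24569.7 + 954 = 25523.7 s = 7.09 hours.

7.09 hours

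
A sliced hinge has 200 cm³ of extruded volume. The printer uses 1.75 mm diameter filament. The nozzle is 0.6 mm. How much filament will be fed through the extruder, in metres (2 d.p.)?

83.15 m

A = π r² = π × 0.875² = 2.4053 mm².
Length = 200 cm³ / 2.4053 mm² = 200000 / 2.4053 = 83149.71 mm = 83.15 m.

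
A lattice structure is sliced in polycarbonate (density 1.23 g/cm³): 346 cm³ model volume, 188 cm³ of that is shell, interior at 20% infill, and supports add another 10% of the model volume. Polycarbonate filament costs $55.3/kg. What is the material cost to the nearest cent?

$17.29

Volume inside the shell: 346 − 188 → 158 cm³.
Infill volume: 0.20 × 158 → 31.6 cm³.
Support: 0.10 × 346 → 34.6 cm³.
Total printed volume = 188 + 31.6 + 34.6 = 254.2 cm³.
Mass = 254.2 × 1.23, so 312.666 g.
At $55.3/kg: 312.666/1000 × 55.3 = $17.29.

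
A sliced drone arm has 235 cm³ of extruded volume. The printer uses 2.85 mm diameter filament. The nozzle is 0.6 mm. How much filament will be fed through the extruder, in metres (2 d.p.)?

36.84 m

A = π r² = π × 1.425² = 6.3794 mm².
L = 235000 mm³ / 6.3794 mm² = 36837.32 mm, i.e. 36.84 m.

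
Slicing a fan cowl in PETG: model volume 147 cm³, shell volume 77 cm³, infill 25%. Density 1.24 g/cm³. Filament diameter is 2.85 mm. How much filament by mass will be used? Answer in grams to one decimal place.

Infill region = 147 − 77 = 70 cm³.
Infill volume: 0.25 × 70 → 17.5 cm³.
Total printed volume = 77 + 17.5 = 94.5 cm³.
Mass = 94.5 × 1.24, so 117.18 g.

117.2 g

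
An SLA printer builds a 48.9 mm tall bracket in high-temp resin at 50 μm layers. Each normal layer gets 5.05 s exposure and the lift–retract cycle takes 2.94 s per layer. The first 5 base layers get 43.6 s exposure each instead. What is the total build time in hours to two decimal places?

Number of layers: 48.9 / 0.05 → 978 (rounded up).
Burn-in layers: 5 × (43.6 + 2.94) → 232.7 s.
Regular layers: 973 × (5.05 + 2.94) → 7774.27 s.
Total = 232.7 + 7774.27 = 8006.97 s = 2.22 hours.

2.22 hours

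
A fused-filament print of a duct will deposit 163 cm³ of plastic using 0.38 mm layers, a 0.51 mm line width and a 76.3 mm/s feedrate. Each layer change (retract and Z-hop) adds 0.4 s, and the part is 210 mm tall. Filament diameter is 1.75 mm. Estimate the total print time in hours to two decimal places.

3.12 hours

Extrusion cross-section = 0.38 × 0.51, so 0.1938 mm².
Total extruded path = 163000/0.1938 = 841073.3 mm.
Time extruding = 841073.3 / 76.3 = 11023.2 s.
Layers = ⌈210/0.38⌉ = 553.
Non-print overhead: 553 × 0.4 → 221.2 s.
Altogether 11023.2 + 221.2 = 11244.4 s, i.e. 3.12 hours.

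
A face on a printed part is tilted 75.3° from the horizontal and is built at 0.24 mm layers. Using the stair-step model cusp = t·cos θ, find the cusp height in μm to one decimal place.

60.9 μm

h_c = t·cos θ = 0.24 × 0.2538 = 0.060912 mm (60.9 μm).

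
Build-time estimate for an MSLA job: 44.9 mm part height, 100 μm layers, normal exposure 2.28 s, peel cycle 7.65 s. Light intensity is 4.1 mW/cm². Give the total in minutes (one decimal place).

74.3 minutes

Layers = ⌈44.9/0.1⌉ = 449.
Cycle time = 2.28 + 7.65 = 9.93 s.
Total = 449 × 9.93 = 4458.57 s = 74.3 minutes.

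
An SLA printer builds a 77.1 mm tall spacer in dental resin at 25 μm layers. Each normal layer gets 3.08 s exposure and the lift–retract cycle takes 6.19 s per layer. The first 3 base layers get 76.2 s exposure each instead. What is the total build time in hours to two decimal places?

Number of layers: 77.1 / 0.025 → 3084 (rounded up).
Burn-in layers: 3 × (76.2 + 6.19) → 247.17 s.
Regular layers = 3081 × (3.08 + 6.19) = 28560.87 s.
Total = 247.17 + 28560.87 = 28808.04 s = 8.00 hours.

8.00 hours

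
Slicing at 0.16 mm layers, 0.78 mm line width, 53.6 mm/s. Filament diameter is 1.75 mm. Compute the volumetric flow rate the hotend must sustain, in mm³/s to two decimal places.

6.69

A = 0.16 × 0.78, so 0.1248 mm².
Q = v·A = 53.6 × 0.1248 = 6.69 mm³/s.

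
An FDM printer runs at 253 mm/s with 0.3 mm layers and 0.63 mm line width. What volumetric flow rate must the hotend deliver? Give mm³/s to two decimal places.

47.82

A: 0.3 × 0.63 → 0.189 mm².
Volumetric flow = 253 × 0.189 = 47.82 mm³/s.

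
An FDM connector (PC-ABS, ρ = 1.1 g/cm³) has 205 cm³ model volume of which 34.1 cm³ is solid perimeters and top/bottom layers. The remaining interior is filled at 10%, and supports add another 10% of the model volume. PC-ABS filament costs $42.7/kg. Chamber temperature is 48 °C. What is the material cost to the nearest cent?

Interior volume: 205 − 34.1 → 170.9 cm³.
Infill volume = 0.10 × 170.9 = 17.09 cm³.
Support = 0.10 × 205, so 20.5 cm³.
Deposited volume = 34.1 + 17.09 + 20.5 = 71.69 cm³.
Mass = 71.69 × 1.1, so 78.859 g.
Cost = 78.859 g / 1000 × $42.7/kg = $3.37.

$3.37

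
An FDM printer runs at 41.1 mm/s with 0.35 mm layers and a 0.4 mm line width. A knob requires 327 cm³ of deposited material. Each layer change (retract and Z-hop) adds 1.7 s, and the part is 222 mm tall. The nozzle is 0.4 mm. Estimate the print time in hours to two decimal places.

16.09 hours

Bead cross-section: 0.35 × 0.4 → 0.14 mm².
Toolpath length = 327 cm³ / 0.14 mm² = 327000 / 0.14 = 2335714.3 mm.
Time extruding = 2335714.3 / 41.1, so 56830 s.
Number of layers: 222 / 0.35 → 635 (rounded up).
Layer-change overhead: 635 × 1.7 → 1079.5 s.
Total = 56830 + 1079.5 = 57909.5 s = 16.09 hours.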